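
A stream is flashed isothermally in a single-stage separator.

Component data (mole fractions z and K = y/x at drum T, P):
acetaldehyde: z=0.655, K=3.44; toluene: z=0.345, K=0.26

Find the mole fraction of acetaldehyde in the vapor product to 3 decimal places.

y_acetaldehyde = 0.801

Material balance + equilibrium reduce to Σ zᵢ(Kᵢ−1)/(1+β(Kᵢ−1)) = 0.
g(0) = ΣzᵢKᵢ − 1 = 1.343 and g(1) = 1 − Σzᵢ/Kᵢ = -0.517, so a root lies in (0, 1).
Binary case is linear: z₁(K₁−1)(1+β(K₂−1)) + z₂(K₂−1)(1+β(K₁−1)) = 0
⇒ β = [z₁(K₁−1)+z₂(K₂−1)] / [−(K₁−1)(K₂−1)] = 1.3429/1.8056 = 0.744
Compositions from xᵢ = zᵢ/(1+β(Kᵢ−1)), yᵢ = Kᵢxᵢ:
  acetaldehyde: x = 0.233, y = 0.801
  toluene: x = 0.767, y = 0.199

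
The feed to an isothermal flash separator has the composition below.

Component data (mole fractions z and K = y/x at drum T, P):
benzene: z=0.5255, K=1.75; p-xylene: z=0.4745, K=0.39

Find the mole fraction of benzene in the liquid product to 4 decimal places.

x_benzene = 0.4485

Material balance + equilibrium reduce to Σ zᵢ(Kᵢ−1)/(1+V/F(Kᵢ−1)) = 0.
g(0) = ΣzᵢKᵢ − 1 = 0.1047 and g(1) = 1 − Σzᵢ/Kᵢ = -0.5170, so a root lies in (0, 1).
Newton iteration, V/F⁰ = 0.5:
  V/F = 0.5000: g = -0.12983, g' = -0.5219 → V/F = 0.2512
  V/F = 0.2512: g = -0.01019, g' = -0.4555 → V/F = 0.2289
  V/F = 0.2289: g = -0.00002, g' = -0.4538 → V/F = 0.2288
Converged at V/F = 0.2288.
Compositions from xᵢ = zᵢ/(1+V/F(Kᵢ−1)), yᵢ = Kᵢxᵢ:
  benzene: x = 0.4485, y = 0.7849
  p-xylene: x = 0.5515, y = 0.2151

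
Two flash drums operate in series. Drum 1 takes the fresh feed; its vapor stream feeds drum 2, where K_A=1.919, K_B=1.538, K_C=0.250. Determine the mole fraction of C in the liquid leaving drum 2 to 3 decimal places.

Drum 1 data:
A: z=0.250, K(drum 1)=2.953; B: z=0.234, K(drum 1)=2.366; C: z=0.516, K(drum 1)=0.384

Drum 1:
Rachford–Rice: g(ψ₁) = Σ zᵢ(Kᵢ−1)/(1+ψ₁(Kᵢ−1)) = 0.
Feasibility: ΣzᵢKᵢ = 1.490, Σzᵢ/Kᵢ = 1.527 — both > 1, two phases present.
Iterate (Newton) starting at ψ₁ = 0.5:
  ψ₁ = 0.500: g = -0.0224, g' = -0.807 → ψ₁ = 0.472
Converged at ψ₁ = 0.472.
Drum-1 compositions:
  A: x = 0.130, y = 0.384
  B: x = 0.142, y = 0.337
  C: x = 0.728, y = 0.279
Drum-2 feed = drum-1 vapor: z₂ = (0.3840, 0.3365, 0.2794).
Drum 2:
Rachford–Rice: g(ψ₂) = Σ zᵢ(Kᵢ−1)/(1+ψ₂(Kᵢ−1)) = 0.
Check two-phase: ΣzᵢKᵢ = 1.324 > 1 and Σzᵢ/Kᵢ = 1.537 > 1, so g(0) = 0.324 > 0 and g(1) = -0.537 < 0.
Newton–Raphson from ψ₂ = 0.49:
  ψ₂ = 0.490: g = 0.0553, g' = -0.608 → ψ₂ = 0.581
  ψ₂ = 0.581: g = -0.0033, g' = -0.688 → ψ₂ = 0.576
Converged at ψ₂ = 0.576.
  A: x = 0.251, y = 0.482
  B: x = 0.257, y = 0.395
  C: x = 0.492, y = 0.123

x_C (drum 2) = 0.492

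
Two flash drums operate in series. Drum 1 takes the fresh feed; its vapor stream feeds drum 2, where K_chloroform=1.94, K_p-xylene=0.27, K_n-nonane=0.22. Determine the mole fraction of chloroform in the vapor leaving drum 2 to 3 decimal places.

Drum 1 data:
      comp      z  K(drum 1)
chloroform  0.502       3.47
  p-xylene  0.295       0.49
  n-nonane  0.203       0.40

y_chloroform (drum 2) = 0.861

Drum 1:
Rachford–Rice: g(ψ₁) = Σ zᵢ(Kᵢ−1)/(1+ψ₁(Kᵢ−1)) = 0.
Feasibility: ΣzᵢKᵢ = 1.968, Σzᵢ/Kᵢ = 1.254 — both > 1, two phases present.
Newton–Raphson from ψ₁ = 0.69:
  ψ₁ = 0.690: g = 0.0185, g' = -0.814 → ψ₁ = 0.713
Converged at ψ₁ = 0.713.
Drum-1 compositions:
  chloroform: x = 0.182, y = 0.631
  p-xylene: x = 0.463, y = 0.227
  n-nonane: x = 0.355, y = 0.142
Drum-2 feed = drum-1 vapor: z₂ = (0.6310, 0.2271, 0.1419).
Drum 2:
Rachford–Rice: g(ψ₂) = Σ zᵢ(Kᵢ−1)/(1+ψ₂(Kᵢ−1)) = 0.
Check two-phase: ΣzᵢKᵢ = 1.317 > 1 and Σzᵢ/Kᵢ = 1.811 > 1, so g(0) = 0.317 > 0 and g(1) = -0.811 < 0.
Newton iteration, ψ₂⁰ = 0.44:
  ψ₂ = 0.440: g = 0.0069, g' = -0.742 → ψ₂ = 0.449
Converged at ψ₂ = 0.449.
  chloroform: x = 0.444, y = 0.861
  p-xylene: x = 0.338, y = 0.091
  n-nonane: x = 0.218, y = 0.048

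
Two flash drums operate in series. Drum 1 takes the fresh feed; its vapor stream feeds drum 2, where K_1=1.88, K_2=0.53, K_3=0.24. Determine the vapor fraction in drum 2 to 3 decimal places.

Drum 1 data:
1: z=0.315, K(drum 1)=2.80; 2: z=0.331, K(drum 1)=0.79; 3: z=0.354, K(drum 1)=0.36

Drum 1:
Let ψ₁ = V/F and solve Σ zᵢ(Kᵢ−1)/(1+ψ₁(Kᵢ−1)) = 0.
Check two-phase: ΣzᵢKᵢ = 1.271 > 1 and Σzᵢ/Kᵢ = 1.515 > 1, so g(0) = 0.271 > 0 and g(1) = -0.515 < 0.
Iterate (Newton) starting at ψ₁ = 0.5:
  ψ₁ = 0.500: g = -0.1124, g' = -0.615 → ψ₁ = 0.317
  ψ₁ = 0.317: g = 0.0023, g' = -0.659 → ψ₁ = 0.321
Converged at ψ₁ = 0.321.
Drum-1 compositions:
  1: x = 0.200, y = 0.559
  2: x = 0.355, y = 0.280
  3: x = 0.445, y = 0.160
Drum-2 feed = drum-1 vapor: z₂ = (0.5593, 0.2804, 0.1603).
Drum 2:
Rachford–Rice: g(ψ₂) = Σ zᵢ(Kᵢ−1)/(1+ψ₂(Kᵢ−1)) = 0.
Check two-phase: ΣzᵢKᵢ = 1.239 > 1 and Σzᵢ/Kᵢ = 1.495 > 1, so g(0) = 0.239 > 0 and g(1) = -0.495 < 0.
Newton iteration, ψ₂⁰ = 0.5:
  ψ₂ = 0.500: g = -0.0270, g' = -0.556 → ψ₂ = 0.451
Converged at ψ₂ = 0.451.
  1: x = 0.401, y = 0.753
  2: x = 0.356, y = 0.189
  3: x = 0.244, y = 0.059

V/F (drum 2) = 0.451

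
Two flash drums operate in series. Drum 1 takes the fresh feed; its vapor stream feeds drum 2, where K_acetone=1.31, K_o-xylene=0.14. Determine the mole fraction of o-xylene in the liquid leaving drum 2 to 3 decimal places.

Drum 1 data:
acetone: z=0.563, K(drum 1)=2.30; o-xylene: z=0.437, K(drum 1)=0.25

x_o-xylene (drum 2) = 0.265

Drum 1:
Let ψ₁ = V/F and solve Σ zᵢ(Kᵢ−1)/(1+ψ₁(Kᵢ−1)) = 0.
Check two-phase: ΣzᵢKᵢ = 1.404 > 1 and Σzᵢ/Kᵢ = 1.993 > 1, so g(0) = 0.404 > 0 and g(1) = -0.993 < 0.
Binary case is linear: z₁(K₁−1)(1+ψ₁(K₂−1)) + z₂(K₂−1)(1+ψ₁(K₁−1)) = 0
⇒ ψ₁ = [z₁(K₁−1)+z₂(K₂−1)] / [−(K₁−1)(K₂−1)] = 0.4041/0.9750 = 0.415
Drum-1 compositions:
  acetone: x = 0.366, y = 0.841
  o-xylene: x = 0.634, y = 0.159
Drum-2 feed = drum-1 vapor: z₂ = (0.8415, 0.1585).
Drum 2:
Rachford–Rice: g(ψ₂) = Σ zᵢ(Kᵢ−1)/(1+ψ₂(Kᵢ−1)) = 0.
g(0) = ΣzᵢKᵢ − 1 = 0.125 and g(1) = 1 − Σzᵢ/Kᵢ = -0.775, so a root lies in (0, 1).
Binary case is linear: z₁(K₁−1)(1+ψ₂(K₂−1)) + z₂(K₂−1)(1+ψ₂(K₁−1)) = 0
⇒ ψ₂ = [z₁(K₁−1)+z₂(K₂−1)] / [−(K₁−1)(K₂−1)] = 0.1245/0.2666 = 0.467
  acetone: x = 0.735, y = 0.963
  o-xylene: x = 0.265, y = 0.037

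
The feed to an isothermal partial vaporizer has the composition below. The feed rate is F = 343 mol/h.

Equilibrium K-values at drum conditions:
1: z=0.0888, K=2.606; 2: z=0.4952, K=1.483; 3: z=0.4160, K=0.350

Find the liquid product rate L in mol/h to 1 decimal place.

L = 263.0 mol/h

Rachford–Rice: g(ψ) = Σ zᵢ(Kᵢ−1)/(1+ψ(Kᵢ−1)) = 0.
g(0) = ΣzᵢKᵢ − 1 = 0.1114 and g(1) = 1 − Σzᵢ/Kᵢ = -0.5566, so a root lies in (0, 1).
Newton iteration, ψ⁰ = 0.5:
  ψ = 0.5000: g = -0.12884, g' = -0.5312 → ψ = 0.2574
  ψ = 0.2574: g = -0.01111, g' = -0.4595 → ψ = 0.2333
  ψ = 0.2333: g = -0.00001, g' = -0.4587 → ψ = 0.2332
Converged at ψ = 0.2332.
Then V = ψ·F = 0.2332·343 = 80.0 mol/h and L = F − V = 263.0 mol/h.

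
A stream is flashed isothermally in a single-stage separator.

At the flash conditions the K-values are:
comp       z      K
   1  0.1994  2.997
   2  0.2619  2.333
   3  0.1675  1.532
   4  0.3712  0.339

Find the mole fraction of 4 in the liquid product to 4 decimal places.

x_4 = 0.6474

Rachford–Rice: g(ψ) = Σ zᵢ(Kᵢ−1)/(1+ψ(Kᵢ−1)) = 0.
Feasibility: ΣzᵢKᵢ = 1.5911, Σzᵢ/Kᵢ = 1.3831 — both > 1, two phases present.
Iterate (Newton) starting at ψ = 0.41:
  ψ = 0.4100: g = 0.18125, g' = -0.7721 → ψ = 0.6448
  ψ = 0.6448: g = 0.00058, g' = -0.8054 → ψ = 0.6455
Converged at ψ = 0.6455.
Compositions from xᵢ = zᵢ/(1+ψ(Kᵢ−1)), yᵢ = Kᵢxᵢ:
  1: x = 0.0871, y = 0.2611
  2: x = 0.1408, y = 0.3284
  3: x = 0.1247, y = 0.1910
  4: x = 0.6474, y = 0.2195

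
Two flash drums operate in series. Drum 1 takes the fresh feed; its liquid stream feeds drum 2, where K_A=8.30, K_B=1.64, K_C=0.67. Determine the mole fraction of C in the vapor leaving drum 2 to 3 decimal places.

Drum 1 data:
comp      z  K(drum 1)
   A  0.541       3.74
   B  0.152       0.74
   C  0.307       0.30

y_C (drum 2) = 0.567

Drum 1:
Material balance + equilibrium reduce to Σ zᵢ(Kᵢ−1)/(1+ψ₁(Kᵢ−1)) = 0.
g(0) = ΣzᵢKᵢ − 1 = 1.228 and g(1) = 1 − Σzᵢ/Kᵢ = -0.373, so a root lies in (0, 1).
Newton iteration, ψ₁⁰ = 0.45:
  ψ₁ = 0.450: g = 0.3054, g' = -1.148 → ψ₁ = 0.716
  ψ₁ = 0.716: g = 0.0212, g' = -1.083 → ψ₁ = 0.735
Converged at ψ₁ = 0.735.
Drum-1 compositions:
  A: x = 0.179, y = 0.671
  B: x = 0.188, y = 0.139
  C: x = 0.633, y = 0.190
Drum-2 feed = drum-1 liquid: z₂ = (0.1795, 0.1879, 0.6326).
Drum 2:
Let ψ₂ = V/F and solve Σ zᵢ(Kᵢ−1)/(1+ψ₂(Kᵢ−1)) = 0.
Feasibility: ΣzᵢKᵢ = 2.222, Σzᵢ/Kᵢ = 1.080 — both > 1, two phases present.
Newton iteration, ψ₂⁰ = 0.38:
  ψ₂ = 0.380: g = 0.2052, g' = -0.811 → ψ₂ = 0.633
  ψ₂ = 0.633: g = 0.0548, g' = -0.452 → ψ₂ = 0.754
  ψ₂ = 0.754: g = 0.0045, g' = -0.383 → ψ₂ = 0.766
Converged at ψ₂ = 0.766.
  A: x = 0.027, y = 0.226
  B: x = 0.126, y = 0.207
  C: x = 0.847, y = 0.567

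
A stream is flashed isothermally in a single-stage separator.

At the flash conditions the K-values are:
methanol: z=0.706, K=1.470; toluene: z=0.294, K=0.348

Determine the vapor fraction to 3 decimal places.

Let ψ = V/F and solve Σ zᵢ(Kᵢ−1)/(1+ψ(Kᵢ−1)) = 0.
Feasibility: ΣzᵢKᵢ = 1.140, Σzᵢ/Kᵢ = 1.325 — both > 1, two phases present.
Binary case is linear: z₁(K₁−1)(1+ψ(K₂−1)) + z₂(K₂−1)(1+ψ(K₁−1)) = 0
⇒ ψ = [z₁(K₁−1)+z₂(K₂−1)] / [−(K₁−1)(K₂−1)] = 0.1401/0.3064 = 0.457

ψ = 0.457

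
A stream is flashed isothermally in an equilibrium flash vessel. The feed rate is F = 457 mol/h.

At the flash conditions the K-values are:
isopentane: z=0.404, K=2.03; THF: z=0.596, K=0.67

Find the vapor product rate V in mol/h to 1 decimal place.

V = 295.0 mol/h

Rachford–Rice: g(ψ) = Σ zᵢ(Kᵢ−1)/(1+ψ(Kᵢ−1)) = 0.
Feasibility: ΣzᵢKᵢ = 1.219, Σzᵢ/Kᵢ = 1.089 — both > 1, two phases present.
Binary case is linear: z₁(K₁−1)(1+ψ(K₂−1)) + z₂(K₂−1)(1+ψ(K₁−1)) = 0
⇒ ψ = [z₁(K₁−1)+z₂(K₂−1)] / [−(K₁−1)(K₂−1)] = 0.2194/0.3399 = 0.646
Then V = ψ·F = 0.6456·457 = 295.0 mol/h and L = F − V = 162.0 mol/h.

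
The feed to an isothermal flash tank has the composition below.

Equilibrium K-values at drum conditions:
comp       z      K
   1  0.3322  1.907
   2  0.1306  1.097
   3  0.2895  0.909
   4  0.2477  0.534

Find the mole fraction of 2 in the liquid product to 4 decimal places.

x_2 = 0.1225

Rachford–Rice: g(ψ) = Σ zᵢ(Kᵢ−1)/(1+ψ(Kᵢ−1)) = 0.
g(0) = ΣzᵢKᵢ − 1 = 0.1722 and g(1) = 1 − Σzᵢ/Kᵢ = -0.0756, so a root lies in (0, 1).
Newton–Raphson from ψ = 0.5:
  ψ = 0.5000: g = 0.04129, g' = -0.2245 → ψ = 0.6839
  ψ = 0.6839: g = 0.00033, g' = -0.2238 → ψ = 0.6853
Converged at ψ = 0.6853.
Compositions from xᵢ = zᵢ/(1+ψ(Kᵢ−1)), yᵢ = Kᵢxᵢ:
  1: x = 0.2049, y = 0.3907
  2: x = 0.1225, y = 0.1343
  3: x = 0.3088, y = 0.2807
  4: x = 0.3639, y = 0.1943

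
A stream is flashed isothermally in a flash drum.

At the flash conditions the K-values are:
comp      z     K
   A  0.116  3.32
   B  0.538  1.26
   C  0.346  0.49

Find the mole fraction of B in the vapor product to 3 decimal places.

Rachford–Rice: g(ψ) = Σ zᵢ(Kᵢ−1)/(1+ψ(Kᵢ−1)) = 0.
Check two-phase: ΣzᵢKᵢ = 1.233 > 1 and Σzᵢ/Kᵢ = 1.168 > 1, so g(0) = 0.233 > 0 and g(1) = -0.168 < 0.
Iterate (Newton) starting at ψ = 0.57:
  ψ = 0.570: g = -0.0111, g' = -0.322 → ψ = 0.536
Converged at ψ = 0.536.
Compositions from xᵢ = zᵢ/(1+ψ(Kᵢ−1)), yᵢ = Kᵢxᵢ:
  A: x = 0.052, y = 0.172
  B: x = 0.472, y = 0.595
  C: x = 0.476, y = 0.233

y_B = 0.595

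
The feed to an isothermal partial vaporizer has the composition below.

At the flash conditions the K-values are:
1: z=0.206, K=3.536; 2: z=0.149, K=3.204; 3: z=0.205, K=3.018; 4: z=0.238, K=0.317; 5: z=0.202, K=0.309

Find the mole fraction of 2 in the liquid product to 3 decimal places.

Newton–Raphson from V/F = 0.46:
  V/F = 0.460: g = 0.1771, g' = -1.129 → V/F = 0.617
  V/F = 0.617: g = 0.0029, g' = -1.122 → V/F = 0.620
Converged at V/F = 0.620.
Compositions from xᵢ = zᵢ/(1+V/F(Kᵢ−1)), yᵢ = Kᵢxᵢ:
  1: x = 0.080, y = 0.283
  2: x = 0.063, y = 0.202
  3: x = 0.091, y = 0.275
  4: x = 0.413, y = 0.131
  5: x = 0.353, y = 0.109

x_2 = 0.063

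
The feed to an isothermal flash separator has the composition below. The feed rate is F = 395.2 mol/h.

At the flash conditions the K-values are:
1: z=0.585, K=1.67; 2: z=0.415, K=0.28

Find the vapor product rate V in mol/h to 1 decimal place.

V = 76.3 mol/h

Binary case is linear: z₁(K₁−1)(1+ψ(K₂−1)) + z₂(K₂−1)(1+ψ(K₁−1)) = 0
⇒ ψ = [z₁(K₁−1)+z₂(K₂−1)] / [−(K₁−1)(K₂−1)] = 0.0931/0.4824 = 0.193
Then V = ψ·F = 0.1931·395.2 = 76.3 mol/h and L = F − V = 318.9 mol/h.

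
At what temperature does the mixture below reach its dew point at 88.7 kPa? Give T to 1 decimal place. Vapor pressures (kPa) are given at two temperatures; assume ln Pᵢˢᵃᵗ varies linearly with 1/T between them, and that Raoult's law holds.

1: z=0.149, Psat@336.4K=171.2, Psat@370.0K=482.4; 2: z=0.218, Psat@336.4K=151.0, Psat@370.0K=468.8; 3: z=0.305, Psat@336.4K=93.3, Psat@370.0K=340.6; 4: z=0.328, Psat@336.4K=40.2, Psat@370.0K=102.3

T = 342.3 K

Dew-point temperature: Σzᵢ·P/Pᵢˢᵃᵗ(T) = 1. Interpolate ln Pᵢˢᵃᵗ = aᵢ + bᵢ/T.
  T = 336.4 K: ΣzᵢP/Pᵢˢᵃᵗ = 1.2189
  T = 370.0 K: ΣzᵢP/Pᵢˢᵃᵗ = 0.4325
  T = 353.2 K: ΣzᵢP/Pᵢˢᵃᵗ = 0.7065
  T = 344.8 K: ΣzᵢP/Pᵢˢᵃᵗ = 0.9211
  T = 340.6 K: ΣzᵢP/Pᵢˢᵃᵗ = 1.0576
  T = 342.7 K: ΣzᵢP/Pᵢˢᵃᵗ = 0.9865
Interpolating between 340.6 K and 342.7 K gives T ≈ 342.3 K.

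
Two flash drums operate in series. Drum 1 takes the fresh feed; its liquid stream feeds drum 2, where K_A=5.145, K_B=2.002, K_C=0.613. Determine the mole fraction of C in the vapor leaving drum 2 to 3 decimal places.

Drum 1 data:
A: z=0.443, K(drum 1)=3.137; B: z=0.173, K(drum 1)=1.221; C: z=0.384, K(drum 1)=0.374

Drum 1:
Newton–Raphson from ψ₁ = 0.5:
  ψ₁ = 0.500: g = 0.1422, g' = -0.799 → ψ₁ = 0.678
  ψ₁ = 0.678: g = 0.0021, g' = -0.798 → ψ₁ = 0.681
Converged at ψ₁ = 0.681.
Drum-1 compositions:
  A: x = 0.180, y = 0.566
  B: x = 0.150, y = 0.184
  C: x = 0.669, y = 0.250
Drum-2 feed = drum-1 liquid: z₂ = (0.1805, 0.1504, 0.6692).
Drum 2:
Let ψ₂ = V/F and solve Σ zᵢ(Kᵢ−1)/(1+ψ₂(Kᵢ−1)) = 0.
g(0) = ΣzᵢKᵢ − 1 = 0.640 and g(1) = 1 − Σzᵢ/Kᵢ = -0.202, so a root lies in (0, 1).
Iterate (Newton) starting at ψ₂ = 0.42:
  ψ₂ = 0.420: g = 0.0697, g' = -0.630 → ψ₂ = 0.531
  ψ₂ = 0.531: g = 0.0063, g' = -0.526 → ψ₂ = 0.543
Converged at ψ₂ = 0.543.
  A: x = 0.056, y = 0.286
  B: x = 0.097, y = 0.195
  C: x = 0.847, y = 0.519

y_C (drum 2) = 0.519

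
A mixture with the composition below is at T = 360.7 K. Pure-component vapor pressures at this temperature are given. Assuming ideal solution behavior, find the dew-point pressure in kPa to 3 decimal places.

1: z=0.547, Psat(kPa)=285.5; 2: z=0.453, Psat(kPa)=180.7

Pdew = 226.098 kPa

At the dew point ψ → 1, so Σzᵢ/Kᵢ = 1 with Kᵢ = Pᵢˢᵃᵗ/P ⇒ 1/P = Σzᵢ/Pᵢˢᵃᵗ.
1/P = 0.547/285.5 + 0.453/180.7 = 0.004423 ⇒ P = 226.098 kPa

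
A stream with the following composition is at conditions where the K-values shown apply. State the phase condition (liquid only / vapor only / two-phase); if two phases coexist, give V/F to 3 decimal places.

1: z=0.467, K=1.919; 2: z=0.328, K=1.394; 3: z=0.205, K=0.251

ΣzᵢKᵢ = 1.405; Σzᵢ/Kᵢ = 1.295.
Both exceed 1, so a two-phase solution exists.
Let ψ = V/F and solve Σ zᵢ(Kᵢ−1)/(1+ψ(Kᵢ−1)) = 0.
Iterate (Newton) starting at ψ = 0.5:
  ψ = 0.500: g = 0.1565, g' = -0.515 → ψ = 0.804
  ψ = 0.804: g = -0.0412, g' = -0.887 → ψ = 0.758
  ψ = 0.758: g = -0.0025, g' = -0.782 → ψ = 0.754
Converged at ψ = 0.754.

two-phase, V/F = 0.754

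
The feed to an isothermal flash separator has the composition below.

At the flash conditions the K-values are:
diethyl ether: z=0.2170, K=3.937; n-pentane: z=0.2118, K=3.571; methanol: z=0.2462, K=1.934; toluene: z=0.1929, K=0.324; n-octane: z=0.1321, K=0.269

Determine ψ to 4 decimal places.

Let ψ = V/F and solve Σ zᵢ(Kᵢ−1)/(1+ψ(Kᵢ−1)) = 0.
g(0) = ΣzᵢKᵢ − 1 = 1.1849 and g(1) = 1 − Σzᵢ/Kᵢ = -0.3282, so a root lies in (0, 1).
Newton iteration, ψ⁰ = 0.5:
  ψ = 0.5000: g = 0.30402, g' = -1.0515 → ψ = 0.7891
  ψ = 0.7891: g = -0.00345, g' = -1.1931 → ψ = 0.7862
Converged at ψ = 0.7862.

ψ = 0.7862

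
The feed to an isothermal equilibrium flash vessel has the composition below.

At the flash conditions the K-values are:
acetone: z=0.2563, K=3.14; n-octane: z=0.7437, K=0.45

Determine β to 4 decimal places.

Material balance + equilibrium reduce to Σ zᵢ(Kᵢ−1)/(1+β(Kᵢ−1)) = 0.
g(0) = ΣzᵢKᵢ − 1 = 0.1394 and g(1) = 1 − Σzᵢ/Kᵢ = -0.7343, so a root lies in (0, 1).
Binary case is linear: z₁(K₁−1)(1+β(K₂−1)) + z₂(K₂−1)(1+β(K₁−1)) = 0
⇒ β = [z₁(K₁−1)+z₂(K₂−1)] / [−(K₁−1)(K₂−1)] = 0.13945/1.17700 = 0.1185

β = 0.1185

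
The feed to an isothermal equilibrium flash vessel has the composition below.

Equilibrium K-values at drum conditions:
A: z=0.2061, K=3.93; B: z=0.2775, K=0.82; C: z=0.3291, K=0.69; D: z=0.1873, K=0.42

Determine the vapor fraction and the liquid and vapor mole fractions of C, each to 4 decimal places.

Rachford–Rice: g(ψ) = Σ zᵢ(Kᵢ−1)/(1+ψ(Kᵢ−1)) = 0.
Feasibility: ΣzᵢKᵢ = 1.3433, Σzᵢ/Kᵢ = 1.3138 — both > 1, two phases present.
Iterate (Newton) starting at ψ = 0.59:
  ψ = 0.5900: g = -0.12459, g' = -0.4419 → ψ = 0.3080
  ψ = 0.3080: g = 0.01946, g' = -0.6309 → ψ = 0.3389
  ψ = 0.3389: g = 0.00060, g' = -0.5928 → ψ = 0.3399
Converged at ψ = 0.3399.
Compositions from xᵢ = zᵢ/(1+ψ(Kᵢ−1)), yᵢ = Kᵢxᵢ:
  A: x = 0.1033, y = 0.4058
  B: x = 0.2956, y = 0.2424
  C: x = 0.3679, y = 0.2538
  D: x = 0.2333, y = 0.0980

ψ = 0.3399, x_C = 0.3679, y_C = 0.2538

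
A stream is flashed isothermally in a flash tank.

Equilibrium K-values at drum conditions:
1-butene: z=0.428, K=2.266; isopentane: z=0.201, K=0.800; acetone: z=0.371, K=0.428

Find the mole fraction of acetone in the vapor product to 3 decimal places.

Iterate (Newton) starting at V/F = 0.61:
  V/F = 0.610: g = -0.0660, g' = -0.515 → V/F = 0.482
  V/F = 0.482: g = -0.0009, g' = -0.506 → V/F = 0.480
Converged at V/F = 0.480.
Compositions from xᵢ = zᵢ/(1+V/F(Kᵢ−1)), yᵢ = Kᵢxᵢ:
  1-butene: x = 0.266, y = 0.603
  isopentane: x = 0.222, y = 0.178
  acetone: x = 0.511, y = 0.219

y_acetone = 0.219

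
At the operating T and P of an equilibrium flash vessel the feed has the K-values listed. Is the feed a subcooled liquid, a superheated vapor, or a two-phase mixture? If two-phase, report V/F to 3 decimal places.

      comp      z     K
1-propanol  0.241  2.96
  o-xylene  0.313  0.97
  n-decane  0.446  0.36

ΣzᵢKᵢ = 1.178; Σzᵢ/Kᵢ = 1.643.
Both exceed 1, so a two-phase solution exists.
Let ψ = V/F and solve Σ zᵢ(Kᵢ−1)/(1+ψ(Kᵢ−1)) = 0.
Newton iteration, ψ⁰ = 0.5:
  ψ = 0.500: g = -0.1907, g' = -0.632 → ψ = 0.198
  ψ = 0.198: g = 0.0040, g' = -0.720 → ψ = 0.204
Converged at ψ = 0.204.

two-phase, V/F = 0.204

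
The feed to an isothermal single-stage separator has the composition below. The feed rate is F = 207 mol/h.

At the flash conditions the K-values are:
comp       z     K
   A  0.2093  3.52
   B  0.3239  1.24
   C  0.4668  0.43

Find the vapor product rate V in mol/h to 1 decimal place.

Let ψ = V/F and solve Σ zᵢ(Kᵢ−1)/(1+ψ(Kᵢ−1)) = 0.
g(0) = ΣzᵢKᵢ − 1 = 0.3391 and g(1) = 1 − Σzᵢ/Kᵢ = -0.4063, so a root lies in (0, 1).
Newton–Raphson from ψ = 0.39:
  ψ = 0.3900: g = -0.00504, g' = -0.6044 → ψ = 0.3817
Converged at ψ = 0.3817.
Then V = ψ·F = 0.3817·207 = 79.0 mol/h and L = F − V = 128.0 mol/h.

V = 79.0 mol/h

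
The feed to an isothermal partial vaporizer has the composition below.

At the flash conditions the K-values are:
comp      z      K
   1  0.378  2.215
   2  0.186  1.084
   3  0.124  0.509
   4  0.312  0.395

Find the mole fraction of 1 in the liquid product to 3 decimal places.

Newton iteration, ψ⁰ = 0.4:
  ψ = 0.400: g = -0.0006, g' = -0.499 → ψ = 0.399
Converged at ψ = 0.399.
Compositions from xᵢ = zᵢ/(1+ψ(Kᵢ−1)), yᵢ = Kᵢxᵢ:
  1: x = 0.255, y = 0.564
  2: x = 0.180, y = 0.195
  3: x = 0.154, y = 0.078
  4: x = 0.411, y = 0.162

x_1 = 0.255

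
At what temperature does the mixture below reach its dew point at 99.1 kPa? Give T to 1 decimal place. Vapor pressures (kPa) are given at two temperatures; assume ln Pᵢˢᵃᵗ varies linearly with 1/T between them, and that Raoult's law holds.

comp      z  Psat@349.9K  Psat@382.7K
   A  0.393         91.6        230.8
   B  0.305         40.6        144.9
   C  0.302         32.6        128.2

Dew-point temperature: Σzᵢ·P/Pᵢˢᵃᵗ(T) = 1. Interpolate ln Pᵢˢᵃᵗ = aᵢ + bᵢ/T.
  T = 349.9 K: ΣzᵢP/Pᵢˢᵃᵗ = 2.0877
  T = 382.7 K: ΣzᵢP/Pᵢˢᵃᵗ = 0.6108
  T = 366.3 K: ΣzᵢP/Pᵢˢᵃᵗ = 1.0943
  T = 374.5 K: ΣzᵢP/Pᵢˢᵃᵗ = 0.8116
  T = 370.4 K: ΣzᵢP/Pᵢˢᵃᵗ = 0.9407
  T = 368.4 K: ΣzᵢP/Pᵢˢᵃᵗ = 1.0122
Interpolating between 368.4 K and 370.4 K gives T ≈ 368.7 K.

T = 368.7 K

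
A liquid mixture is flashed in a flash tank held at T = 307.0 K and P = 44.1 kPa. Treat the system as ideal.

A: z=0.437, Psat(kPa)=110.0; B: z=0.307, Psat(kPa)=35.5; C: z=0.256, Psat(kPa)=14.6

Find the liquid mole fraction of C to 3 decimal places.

x_C = 0.420

Raoult's law: Kᵢ = Pᵢˢᵃᵗ/P = Pᵢˢᵃᵗ/44.1.
  K_A = 110.0/44.1 = 2.49433, K_B = 35.5/44.1 = 0.80499, K_C = 14.6/44.1 = 0.33107
Material balance + equilibrium reduce to Σ zᵢ(Kᵢ−1)/(1+ψ(Kᵢ−1)) = 0.
Check two-phase: ΣzᵢKᵢ = 1.422 > 1 and Σzᵢ/Kᵢ = 1.330 > 1, so g(0) = 0.422 > 0 and g(1) = -0.330 < 0.
Newton–Raphson from ψ = 0.68:
  ψ = 0.680: g = -0.0593, g' = -0.641 → ψ = 0.588
  ψ = 0.588: g = -0.0020, g' = -0.603 → ψ = 0.584
Converged at ψ = 0.584.
Compositions from xᵢ = zᵢ/(1+ψ(Kᵢ−1)), yᵢ = Kᵢxᵢ:
  A: x = 0.233, y = 0.582
  B: x = 0.346, y = 0.279
  C: x = 0.420, y = 0.139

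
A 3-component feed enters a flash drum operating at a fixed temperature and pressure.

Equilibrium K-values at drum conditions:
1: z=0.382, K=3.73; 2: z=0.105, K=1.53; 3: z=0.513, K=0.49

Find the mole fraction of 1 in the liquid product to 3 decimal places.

Newton–Raphson from ψ = 0.37:
  ψ = 0.370: g = 0.2429, g' = -0.928 → ψ = 0.632
  ψ = 0.632: g = 0.0385, g' = -0.690 → ψ = 0.687
  ψ = 0.687: g = 0.0004, g' = -0.676 → ψ = 0.688
Converged at ψ = 0.688.
Compositions from xᵢ = zᵢ/(1+ψ(Kᵢ−1)), yᵢ = Kᵢxᵢ:
  1: x = 0.133, y = 0.495
  2: x = 0.077, y = 0.118
  3: x = 0.790, y = 0.387

x_1 = 0.133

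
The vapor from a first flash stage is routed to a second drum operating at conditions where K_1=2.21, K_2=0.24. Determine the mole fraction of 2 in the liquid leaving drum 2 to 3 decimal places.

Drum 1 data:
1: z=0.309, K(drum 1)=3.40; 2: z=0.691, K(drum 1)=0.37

Drum 1:
Newton–Raphson from ψ₁ = 0.5:
  ψ₁ = 0.500: g = -0.2984, g' = -0.952 → ψ₁ = 0.187
  ψ₁ = 0.187: g = 0.0189, g' = -1.201 → ψ₁ = 0.202
  ψ₁ = 0.202: g = 0.0003, g' = -1.167 → ψ₁ = 0.203
Converged at ψ₁ = 0.203.
Drum-1 compositions:
  1: x = 0.208, y = 0.707
  2: x = 0.792, y = 0.293
Drum-2 feed = drum-1 vapor: z₂ = (0.7069, 0.2931).
Drum 2:
Material balance + equilibrium reduce to Σ zᵢ(Kᵢ−1)/(1+ψ₂(Kᵢ−1)) = 0.
g(0) = ΣzᵢKᵢ − 1 = 0.633 and g(1) = 1 − Σzᵢ/Kᵢ = -0.541, so a root lies in (0, 1).
Newton–Raphson from ψ₂ = 0.5:
  ψ₂ = 0.500: g = 0.1737, g' = -0.842 → ψ₂ = 0.706
  ψ₂ = 0.706: g = -0.0196, g' = -1.090 → ψ₂ = 0.688
Converged at ψ₂ = 0.688.
  1: x = 0.386, y = 0.853
  2: x = 0.614, y = 0.147

x_2 (drum 2) = 0.614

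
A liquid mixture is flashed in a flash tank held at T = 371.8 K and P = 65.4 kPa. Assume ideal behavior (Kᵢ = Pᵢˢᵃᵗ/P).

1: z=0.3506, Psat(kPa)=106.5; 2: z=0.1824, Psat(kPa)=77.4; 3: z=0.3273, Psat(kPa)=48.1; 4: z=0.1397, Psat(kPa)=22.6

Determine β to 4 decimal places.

β = 0.3414

Raoult's law: Kᵢ = Pᵢˢᵃᵗ/P = Pᵢˢᵃᵗ/65.4.
  K_1 = 106.5/65.4 = 1.628440, K_2 = 77.4/65.4 = 1.183486, K_3 = 48.1/65.4 = 0.735474, K_4 = 22.6/65.4 = 0.345566
Rachford–Rice: g(β) = Σ zᵢ(Kᵢ−1)/(1+β(Kᵢ−1)) = 0.
g(0) = ΣzᵢKᵢ − 1 = 0.0758 and g(1) = 1 − Σzᵢ/Kᵢ = -0.2187, so a root lies in (0, 1).
Iterate (Newton) starting at β = 0.44:
  β = 0.4400: g = -0.02281, g' = -0.2376 → β = 0.3440
  β = 0.3440: g = -0.00058, g' = -0.2264 → β = 0.3414
Converged at β = 0.3414.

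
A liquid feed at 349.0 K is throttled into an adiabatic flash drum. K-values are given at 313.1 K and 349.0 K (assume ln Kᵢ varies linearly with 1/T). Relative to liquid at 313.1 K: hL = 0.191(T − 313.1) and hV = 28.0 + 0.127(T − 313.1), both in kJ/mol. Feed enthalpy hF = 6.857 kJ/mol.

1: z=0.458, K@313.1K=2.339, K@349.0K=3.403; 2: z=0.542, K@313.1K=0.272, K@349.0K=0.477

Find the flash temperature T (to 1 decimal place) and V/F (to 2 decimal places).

Adiabatic flash: solve Rachford–Rice at each trial T, then check hF = ψ·hV(T) + (1−ψ)·hL(T).
  T = 313.1 K: K = (2.339, 0.272), RR gives ψ = 0.224, H_out = 6.282 kJ/mol
  T = 349.0 K: K = (3.403, 0.477), RR gives ψ = 0.650, H_out = 23.568 kJ/mol
  T = 331.1 K: K = (2.852, 0.366), RR gives ψ = 0.430, H_out = 14.974 kJ/mol
  T = 322.1 K: K = (2.590, 0.317), RR gives ψ = 0.329, H_out = 10.755 kJ/mol
  T = 317.6 K: K = (2.463, 0.294), RR gives ψ = 0.278, H_out = 8.567 kJ/mol
  T = 315.4 K: K = (2.402, 0.283), RR gives ψ = 0.252, H_out = 7.465 kJ/mol
Linear interpolation between T = 313.1 (H_out = 6.282) and T = 315.4 (H_out = 7.465) on hF = 6.857 gives T ≈ 314.2 K, at which ψ = 0.24.

T = 314.2 K, V/F = 0.24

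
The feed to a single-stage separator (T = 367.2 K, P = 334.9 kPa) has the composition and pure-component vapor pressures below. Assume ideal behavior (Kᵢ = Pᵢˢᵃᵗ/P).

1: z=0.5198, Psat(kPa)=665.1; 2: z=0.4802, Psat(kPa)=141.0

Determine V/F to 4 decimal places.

Raoult's law: Kᵢ = Pᵢˢᵃᵗ/P = Pᵢˢᵃᵗ/334.9.
  K_1 = 665.1/334.9 = 1.985966, K_2 = 141.0/334.9 = 0.421021
Material balance + equilibrium reduce to Σ zᵢ(Kᵢ−1)/(1+V/F(Kᵢ−1)) = 0.
Check two-phase: ΣzᵢKᵢ = 1.2345 > 1 and Σzᵢ/Kᵢ = 1.4023 > 1, so g(0) = 0.2345 > 0 and g(1) = -0.4023 < 0.
Newton–Raphson from V/F = 0.61:
  V/F = 0.6100: g = -0.10980, g' = -0.5818 → V/F = 0.4213
  V/F = 0.4213: g = -0.00561, g' = -0.5338 → V/F = 0.4108
Converged at V/F = 0.4108.

V/F = 0.4108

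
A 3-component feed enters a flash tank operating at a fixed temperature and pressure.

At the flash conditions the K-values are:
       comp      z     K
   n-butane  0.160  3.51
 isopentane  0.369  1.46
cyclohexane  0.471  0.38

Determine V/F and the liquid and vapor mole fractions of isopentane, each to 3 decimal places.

V/F = 0.330, x_isopentane = 0.320, y_isopentane = 0.468

Rachford–Rice: g(V/F) = Σ zᵢ(Kᵢ−1)/(1+V/F(Kᵢ−1)) = 0.
Feasibility: ΣzᵢKᵢ = 1.279, Σzᵢ/Kᵢ = 1.538 — both > 1, two phases present.
Iterate (Newton) starting at V/F = 0.5:
  V/F = 0.500: g = -0.1071, g' = -0.630 → V/F = 0.330
Converged at V/F = 0.330.
Compositions from xᵢ = zᵢ/(1+V/F(Kᵢ−1)), yᵢ = Kᵢxᵢ:
  n-butane: x = 0.088, y = 0.307
  isopentane: x = 0.320, y = 0.468
  cyclohexane: x = 0.592, y = 0.225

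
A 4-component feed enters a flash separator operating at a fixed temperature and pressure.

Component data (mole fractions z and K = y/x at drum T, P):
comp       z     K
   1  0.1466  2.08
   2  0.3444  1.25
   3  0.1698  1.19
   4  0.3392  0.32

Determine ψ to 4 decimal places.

Material balance + equilibrium reduce to Σ zᵢ(Kᵢ−1)/(1+ψ(Kᵢ−1)) = 0.
Check two-phase: ΣzᵢKᵢ = 1.0460 > 1 and Σzᵢ/Kᵢ = 1.5487 > 1, so g(0) = 0.0460 > 0 and g(1) = -0.5487 < 0.
Newton–Raphson from ψ = 0.5:
  ψ = 0.5000: g = -0.14067, g' = -0.4543 → ψ = 0.1903
  ψ = 0.1903: g = -0.02030, g' = -0.3499 → ψ = 0.1323
  ψ = 0.1323: g = -0.00013, g' = -0.3463 → ψ = 0.1320
Converged at ψ = 0.1320.

ψ = 0.1320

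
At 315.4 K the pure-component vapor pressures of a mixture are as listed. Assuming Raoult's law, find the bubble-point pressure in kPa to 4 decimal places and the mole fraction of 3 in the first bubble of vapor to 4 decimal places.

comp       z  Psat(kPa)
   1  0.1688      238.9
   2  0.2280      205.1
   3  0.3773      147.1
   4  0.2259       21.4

Pbub = 147.4242 kPa, y_3 = 0.3765

At the bubble point ψ → 0, so ΣzᵢKᵢ = 1 with Kᵢ = Pᵢˢᵃᵗ/P ⇒ P = ΣzᵢPᵢˢᵃᵗ.
P = 0.1688·238.9 + 0.2280·205.1 + 0.3773·147.1 + 0.2259·21.4 = 147.4242 kPa
yᵢ = zᵢPᵢˢᵃᵗ/P ⇒ y_3 = 0.3773·147.1/147.4242 = 0.3765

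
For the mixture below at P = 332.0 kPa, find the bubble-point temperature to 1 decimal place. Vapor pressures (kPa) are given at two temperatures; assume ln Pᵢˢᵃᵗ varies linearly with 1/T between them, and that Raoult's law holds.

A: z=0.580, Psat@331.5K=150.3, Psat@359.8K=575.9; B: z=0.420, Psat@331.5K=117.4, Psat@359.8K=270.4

T = 352.4 K

Bubble-point temperature: ΣzᵢPᵢˢᵃᵗ(T) = P. Interpolate ln Pᵢˢᵃᵗ = aᵢ + bᵢ/T.
  T = 331.5 K: ΣzᵢPᵢˢᵃᵗ = 136.48 kPa
  T = 359.8 K: ΣzᵢPᵢˢᵃᵗ = 447.59 kPa
  T = 345.6 K: ΣzᵢPᵢˢᵃᵗ = 250.99 kPa
  T = 352.7 K: ΣzᵢPᵢˢᵃᵗ = 336.62 kPa
  T = 349.1 K: ΣzᵢPᵢˢᵃᵗ = 290.39 kPa
  T = 350.9 K: ΣzᵢPᵢˢᵃᵗ = 312.74 kPa
Interpolating between 350.9 K and 352.7 K gives T ≈ 352.4 K.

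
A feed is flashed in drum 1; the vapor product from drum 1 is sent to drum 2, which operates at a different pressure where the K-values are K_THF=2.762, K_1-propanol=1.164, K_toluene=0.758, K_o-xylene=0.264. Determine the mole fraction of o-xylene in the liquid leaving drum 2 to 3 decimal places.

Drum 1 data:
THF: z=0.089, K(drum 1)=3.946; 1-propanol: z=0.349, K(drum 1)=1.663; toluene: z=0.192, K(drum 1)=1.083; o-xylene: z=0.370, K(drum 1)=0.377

x_o-xylene (drum 2) = 0.255

Drum 1:
Material balance + equilibrium reduce to Σ zᵢ(Kᵢ−1)/(1+ψ₁(Kᵢ−1)) = 0.
Feasibility: ΣzᵢKᵢ = 1.279, Σzᵢ/Kᵢ = 1.391 — both > 1, two phases present.
Newton iteration, ψ₁⁰ = 0.67:
  ψ₁ = 0.670: g = -0.1322, g' = -0.585 → ψ₁ = 0.444
  ψ₁ = 0.444: g = -0.0110, g' = -0.512 → ψ₁ = 0.423
Converged at ψ₁ = 0.423.
Drum-1 compositions:
  THF: x = 0.040, y = 0.156
  1-propanol: x = 0.273, y = 0.453
  toluene: x = 0.185, y = 0.201
  o-xylene: x = 0.502, y = 0.189
Drum-2 feed = drum-1 vapor: z₂ = (0.1564, 0.4533, 0.2009, 0.1894).
Drum 2:
Rachford–Rice: g(ψ₂) = Σ zᵢ(Kᵢ−1)/(1+ψ₂(Kᵢ−1)) = 0.
Check two-phase: ΣzᵢKᵢ = 1.162 > 1 and Σzᵢ/Kᵢ = 1.428 > 1, so g(0) = 0.162 > 0 and g(1) = -0.428 < 0.
Newton–Raphson from ψ₂ = 0.42:
  ψ₂ = 0.420: g = -0.0279, g' = -0.401 → ψ₂ = 0.350
Converged at ψ₂ = 0.350.
  THF: x = 0.097, y = 0.267
  1-propanol: x = 0.429, y = 0.499
  toluene: x = 0.219, y = 0.166
  o-xylene: x = 0.255, y = 0.067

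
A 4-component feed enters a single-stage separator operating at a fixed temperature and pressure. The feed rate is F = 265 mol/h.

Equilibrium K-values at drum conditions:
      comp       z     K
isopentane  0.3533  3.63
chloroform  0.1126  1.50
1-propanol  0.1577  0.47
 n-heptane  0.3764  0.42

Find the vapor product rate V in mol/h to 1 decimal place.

Rachford–Rice: g(ψ) = Σ zᵢ(Kᵢ−1)/(1+ψ(Kᵢ−1)) = 0.
Feasibility: ΣzᵢKᵢ = 1.6836, Σzᵢ/Kᵢ = 1.4041 — both > 1, two phases present.
Newton iteration, ψ⁰ = 0.56:
  ψ = 0.5600: g = -0.02244, g' = -0.7842 → ψ = 0.5314
  ψ = 0.5314: g = 0.00012, g' = -0.7931 → ψ = 0.5315
Converged at ψ = 0.5315.
Then V = ψ·F = 0.5315·265 = 140.9 mol/h and L = F − V = 124.1 mol/h.

V = 140.9 mol/h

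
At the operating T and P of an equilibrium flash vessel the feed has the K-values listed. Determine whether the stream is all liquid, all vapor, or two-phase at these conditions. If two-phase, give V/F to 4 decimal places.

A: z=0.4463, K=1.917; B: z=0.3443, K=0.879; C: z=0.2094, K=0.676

all vapor

ΣzᵢKᵢ = 1.2998; Σzᵢ/Kᵢ = 0.9343.
Since Σzᵢ/Kᵢ < 1 the mixture is above its dew point — single vapor phase.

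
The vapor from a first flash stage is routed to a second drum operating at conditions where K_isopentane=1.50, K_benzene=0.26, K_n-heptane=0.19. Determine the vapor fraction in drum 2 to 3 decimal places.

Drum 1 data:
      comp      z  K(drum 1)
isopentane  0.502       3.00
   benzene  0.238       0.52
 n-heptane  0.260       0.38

V/F (drum 2) = 0.155

Drum 1:
Newton–Raphson from ψ₁ = 0.56:
  ψ₁ = 0.560: g = 0.0704, g' = -0.784 → ψ₁ = 0.650
  ψ₁ = 0.650: g = 0.0006, g' = -0.776 → ψ₁ = 0.651
Converged at ψ₁ = 0.651.
Drum-1 compositions:
  isopentane: x = 0.218, y = 0.654
  benzene: x = 0.346, y = 0.180
  n-heptane: x = 0.436, y = 0.166
Drum-2 feed = drum-1 vapor: z₂ = (0.6544, 0.1800, 0.1656).
Drum 2:
Newton iteration, ψ₂⁰ = 0.5:
  ψ₂ = 0.500: g = -0.1750, g' = -0.660 → ψ₂ = 0.235
  ψ₂ = 0.235: g = -0.0339, g' = -0.441 → ψ₂ = 0.158
  ψ₂ = 0.158: g = -0.0013, g' = -0.410 → ψ₂ = 0.155
Converged at ψ₂ = 0.155.
  isopentane: x = 0.607, y = 0.911
  benzene: x = 0.203, y = 0.053
  n-heptane: x = 0.189, y = 0.036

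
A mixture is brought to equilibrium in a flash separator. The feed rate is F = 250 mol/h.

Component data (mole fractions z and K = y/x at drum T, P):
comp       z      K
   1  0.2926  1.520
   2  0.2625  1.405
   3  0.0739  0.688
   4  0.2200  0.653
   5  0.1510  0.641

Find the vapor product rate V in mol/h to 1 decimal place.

Rachford–Rice: g(V/F) = Σ zᵢ(Kᵢ−1)/(1+V/F(Kᵢ−1)) = 0.
Feasibility: ΣzᵢKᵢ = 1.1049, Σzᵢ/Kᵢ = 1.0592 — both > 1, two phases present.
Newton iteration, V/F⁰ = 0.62:
  V/F = 0.6200: g = 0.00445, g' = -0.1590 → V/F = 0.6480
  V/F = 0.6480: g = -0.00001, g' = -0.1597 → V/F = 0.6479
Converged at V/F = 0.6479.
Then V = V/F·F = 0.6479·250 = 162.0 mol/h and L = F − V = 88.0 mol/h.

V = 162.0 mol/h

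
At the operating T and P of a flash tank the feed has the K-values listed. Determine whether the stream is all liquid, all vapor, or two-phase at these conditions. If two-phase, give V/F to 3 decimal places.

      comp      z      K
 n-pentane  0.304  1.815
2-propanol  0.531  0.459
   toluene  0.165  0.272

ΣzᵢKᵢ = 0.840; Σzᵢ/Kᵢ = 1.931.
Since ΣzᵢKᵢ < 1 the mixture is below its bubble point — single liquid phase.

all liquid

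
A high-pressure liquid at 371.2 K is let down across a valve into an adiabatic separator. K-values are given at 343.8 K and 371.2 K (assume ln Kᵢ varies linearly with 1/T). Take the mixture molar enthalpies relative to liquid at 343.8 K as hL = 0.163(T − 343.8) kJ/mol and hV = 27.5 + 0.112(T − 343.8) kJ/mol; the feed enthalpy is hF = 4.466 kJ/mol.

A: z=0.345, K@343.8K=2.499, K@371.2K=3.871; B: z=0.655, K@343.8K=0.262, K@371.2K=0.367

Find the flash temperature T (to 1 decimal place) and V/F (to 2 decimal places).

Adiabatic flash: solve Rachford–Rice at each trial T, then check hF = ψ·hV(T) + (1−ψ)·hL(T).
  T = 343.8 K: K = (2.499, 0.262), RR gives ψ = 0.031, H_out = 0.839 kJ/mol
  T = 371.2 K: K = (3.871, 0.367), RR gives ψ = 0.317, H_out = 12.738 kJ/mol
  T = 357.5 K: K = (3.136, 0.312), RR gives ψ = 0.195, H_out = 7.458 kJ/mol
  T = 350.6 K: K = (2.804, 0.286), RR gives ψ = 0.120, H_out = 4.372 kJ/mol
  T = 354.1 K: K = (2.969, 0.299), RR gives ψ = 0.160, H_out = 5.987 kJ/mol
  T = 352.4 K: K = (2.888, 0.293), RR gives ψ = 0.141, H_out = 5.217 kJ/mol
Linear interpolation between T = 350.6 (H_out = 4.372) and T = 352.4 (H_out = 5.217) on hF = 4.466 gives T ≈ 350.8 K, at which ψ = 0.12.

T = 350.8 K, V/F = 0.12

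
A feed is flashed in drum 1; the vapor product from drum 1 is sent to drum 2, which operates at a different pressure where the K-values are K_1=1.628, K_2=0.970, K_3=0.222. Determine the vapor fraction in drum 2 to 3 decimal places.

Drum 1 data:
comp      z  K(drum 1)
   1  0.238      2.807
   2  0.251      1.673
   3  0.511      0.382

Drum 1:
Rachford–Rice: g(ψ₁) = Σ zᵢ(Kᵢ−1)/(1+ψ₁(Kᵢ−1)) = 0.
Feasibility: ΣzᵢKᵢ = 1.283, Σzᵢ/Kᵢ = 1.573 — both > 1, two phases present.
Iterate (Newton) starting at ψ₁ = 0.5:
  ψ₁ = 0.500: g = -0.1047, g' = -0.687 → ψ₁ = 0.348
  ψ₁ = 0.348: g = -0.0011, g' = -0.684 → ψ₁ = 0.346
Converged at ψ₁ = 0.346.
Drum-1 compositions:
  1: x = 0.146, y = 0.411
  2: x = 0.204, y = 0.341
  3: x = 0.650, y = 0.248
Drum-2 feed = drum-1 vapor: z₂ = (0.4111, 0.3406, 0.2483).
Drum 2:
Rachford–Rice: g(ψ₂) = Σ zᵢ(Kᵢ−1)/(1+ψ₂(Kᵢ−1)) = 0.
g(0) = ΣzᵢKᵢ − 1 = 0.055 and g(1) = 1 − Σzᵢ/Kᵢ = -0.722, so a root lies in (0, 1).
Newton–Raphson from ψ₂ = 0.5:
  ψ₂ = 0.500: g = -0.1300, g' = -0.497 → ψ₂ = 0.238
  ψ₂ = 0.238: g = -0.0228, g' = -0.349 → ψ₂ = 0.173
  ψ₂ = 0.173: g = -0.0006, g' = -0.333 → ψ₂ = 0.171
Converged at ψ₂ = 0.171.
  1: x = 0.371, y = 0.604
  2: x = 0.342, y = 0.332
  3: x = 0.286, y = 0.064

V/F (drum 2) = 0.171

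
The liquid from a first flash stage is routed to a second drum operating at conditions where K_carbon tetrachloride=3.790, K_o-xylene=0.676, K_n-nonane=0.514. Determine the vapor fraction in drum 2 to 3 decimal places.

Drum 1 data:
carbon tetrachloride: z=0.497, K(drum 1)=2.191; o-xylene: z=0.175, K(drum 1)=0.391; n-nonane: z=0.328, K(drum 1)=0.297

V/F (drum 2) = 0.598

Drum 1:
Newton–Raphson from ψ₁ = 0.59:
  ψ₁ = 0.590: g = -0.2127, g' = -0.875 → ψ₁ = 0.347
  ψ₁ = 0.347: g = -0.0211, g' = -0.741 → ψ₁ = 0.318
Converged at ψ₁ = 0.318.
Drum-1 compositions:
  carbon tetrachloride: x = 0.360, y = 0.790
  o-xylene: x = 0.217, y = 0.085
  n-nonane: x = 0.423, y = 0.125
Drum-2 feed = drum-1 liquid: z₂ = (0.3604, 0.2171, 0.4225).
Drum 2:
Newton iteration, ψ₂⁰ = 0.32:
  ψ₂ = 0.320: g = 0.2096, g' = -0.951 → ψ₂ = 0.540
  ψ₂ = 0.540: g = 0.0373, g' = -0.663 → ψ₂ = 0.597
  ψ₂ = 0.597: g = 0.0010, g' = -0.628 → ψ₂ = 0.598
Converged at ψ₂ = 0.598.
  carbon tetrachloride: x = 0.135, y = 0.512
  o-xylene: x = 0.269, y = 0.182
  n-nonane: x = 0.596, y = 0.306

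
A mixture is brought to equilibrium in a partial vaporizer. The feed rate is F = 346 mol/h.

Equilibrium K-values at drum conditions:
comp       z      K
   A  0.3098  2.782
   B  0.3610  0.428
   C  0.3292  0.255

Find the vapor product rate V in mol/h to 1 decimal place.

Material balance + equilibrium reduce to Σ zᵢ(Kᵢ−1)/(1+V/F(Kᵢ−1)) = 0.
Feasibility: ΣzᵢKᵢ = 1.1003, Σzᵢ/Kᵢ = 2.2458 — both > 1, two phases present.
Newton–Raphson from V/F = 0.5:
  V/F = 0.5000: g = -0.38810, g' = -0.9708 → V/F = 0.1002
  V/F = 0.1002: g = -0.01570, g' = -1.0545 → V/F = 0.0853
  V/F = 0.0853: g = 0.00019, g' = -1.0801 → V/F = 0.0855
Converged at V/F = 0.0855.
Then V = V/F·F = 0.0855·346 = 29.6 mol/h and L = F − V = 316.4 mol/h.

V = 29.6 mol/h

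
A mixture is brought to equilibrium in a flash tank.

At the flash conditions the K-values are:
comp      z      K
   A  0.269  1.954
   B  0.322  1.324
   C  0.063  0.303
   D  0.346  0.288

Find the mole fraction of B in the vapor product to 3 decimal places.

y_B = 0.407

Rachford–Rice: g(ψ) = Σ zᵢ(Kᵢ−1)/(1+ψ(Kᵢ−1)) = 0.
Check two-phase: ΣzᵢKᵢ = 1.071 > 1 and Σzᵢ/Kᵢ = 1.790 > 1, so g(0) = 0.071 > 0 and g(1) = -0.790 < 0.
Newton–Raphson from ψ = 0.5:
  ψ = 0.500: g = -0.1864, g' = -0.632 → ψ = 0.205
  ψ = 0.205: g = -0.0273, g' = -0.483 → ψ = 0.149
  ψ = 0.149: g = -0.0002, g' = -0.476 → ψ = 0.148
Converged at ψ = 0.148.
Compositions from xᵢ = zᵢ/(1+ψ(Kᵢ−1)), yᵢ = Kᵢxᵢ:
  A: x = 0.236, y = 0.461
  B: x = 0.307, y = 0.407
  C: x = 0.070, y = 0.021
  D: x = 0.387, y = 0.111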